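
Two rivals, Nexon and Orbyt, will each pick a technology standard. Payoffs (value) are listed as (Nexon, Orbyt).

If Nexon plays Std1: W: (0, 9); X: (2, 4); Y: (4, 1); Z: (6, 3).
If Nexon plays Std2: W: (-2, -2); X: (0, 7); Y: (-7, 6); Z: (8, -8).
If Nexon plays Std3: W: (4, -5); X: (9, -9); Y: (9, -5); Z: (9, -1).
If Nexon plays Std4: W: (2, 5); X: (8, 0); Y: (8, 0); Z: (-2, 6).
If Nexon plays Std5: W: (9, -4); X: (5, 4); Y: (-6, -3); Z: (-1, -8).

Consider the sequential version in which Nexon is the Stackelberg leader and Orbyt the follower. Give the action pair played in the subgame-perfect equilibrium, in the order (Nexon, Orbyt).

(Std3, Z)

Backward induction with Nexon moving first.
- Std1 → Orbyt plays W (best of 9, 4, 1, 3); Nexon gets 0.
- Std2 → Orbyt plays X (best of -2, 7, 6, -8); Nexon gets 0.
- Std3 → Orbyt plays Z (best of -5, -9, -5, -1); Nexon gets 9.
- Std4 → Orbyt plays Z (best of 5, 0, 0, 6); Nexon gets -2.
- Std5 → Orbyt plays X (best of -4, 4, -3, -8); Nexon gets 5.
Nexon's induced payoffs are 0, 0, 9, -2, 5, so Nexon commits to Std3. Subgame-perfect outcome: (Std3, Z) with payoffs (9, -1).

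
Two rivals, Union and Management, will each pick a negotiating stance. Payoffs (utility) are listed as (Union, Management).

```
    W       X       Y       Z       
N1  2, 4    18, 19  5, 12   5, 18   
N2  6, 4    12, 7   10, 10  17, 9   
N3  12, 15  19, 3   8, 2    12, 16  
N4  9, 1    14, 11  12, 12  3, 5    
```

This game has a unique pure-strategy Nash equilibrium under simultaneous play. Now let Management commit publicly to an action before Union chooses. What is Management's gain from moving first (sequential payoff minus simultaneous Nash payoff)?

Union best-responds to each possible Management move:
- W → Union plays N3 (best of 2, 6, 12, 9); Management gets 15.
- X → Union plays N3 (best of 18, 12, 19, 14); Management gets 3.
- Y → Union plays N4 (best of 5, 10, 8, 12); Management gets 12.
- Z → Union plays N2 (best of 5, 17, 12, 3); Management gets 9.
Management's induced payoffs are 15, 3, 12, 9, so Management commits to W. Subgame-perfect outcome: (N3, W) with payoffs (12, 15).
Now find the simultaneous Nash equilibrium.
Union's best replies: W→N3; X→N3; Y→N4; Z→N2.
Management's best replies: N1→X; N2→Y; N3→Z; N4→Y.
The unique mutual best reply is (N4, Y), giving (12, 12).
Management's commitment gain: 15 − 12 = 3.

3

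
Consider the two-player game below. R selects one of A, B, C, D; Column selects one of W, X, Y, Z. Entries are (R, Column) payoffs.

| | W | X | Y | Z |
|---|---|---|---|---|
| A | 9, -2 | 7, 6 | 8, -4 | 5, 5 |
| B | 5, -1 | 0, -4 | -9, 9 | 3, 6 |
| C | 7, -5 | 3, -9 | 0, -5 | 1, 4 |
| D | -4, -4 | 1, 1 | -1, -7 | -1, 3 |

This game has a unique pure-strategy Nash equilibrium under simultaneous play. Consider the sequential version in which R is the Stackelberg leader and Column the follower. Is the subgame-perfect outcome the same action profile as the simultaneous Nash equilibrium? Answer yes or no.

yes

Column best-responds to each possible R move:
- A → Column plays X (best of -2, 6, -4, 5); R gets 7.
- B → Column plays Y (best of -1, -4, 9, 6); R gets -9.
- C → Column plays Z (best of -5, -9, -5, 4); R gets 1.
- D → Column plays Z (best of -4, 1, -7, 3); R gets -1.
Among 7, -9, 1, -1, the best is 7 at A. Subgame-perfect outcome: (A, X) with payoffs (7, 6).
Under simultaneous play:
R's best replies: W→A; X→A; Y→A; Z→A.
Column's best replies: A→X; B→Y; C→Z; D→Z.
Only (A, X) has each player best-responding; Nash payoffs (7, 6).
Sequential outcome (A, X) coincides with the Nash profile (A, X).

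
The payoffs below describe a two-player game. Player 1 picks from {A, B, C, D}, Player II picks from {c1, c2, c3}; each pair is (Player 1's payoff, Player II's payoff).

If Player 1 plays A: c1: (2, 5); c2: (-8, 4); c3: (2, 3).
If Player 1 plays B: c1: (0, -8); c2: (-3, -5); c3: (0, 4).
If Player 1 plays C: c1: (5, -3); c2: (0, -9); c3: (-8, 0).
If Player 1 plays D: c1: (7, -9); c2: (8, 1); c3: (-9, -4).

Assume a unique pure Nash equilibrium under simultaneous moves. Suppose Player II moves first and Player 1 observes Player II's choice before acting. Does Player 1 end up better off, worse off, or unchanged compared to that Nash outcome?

Solve by backward induction (Player II leads).
- c1: BR = D, leader payoff -9.
- c2: BR = D, leader payoff 1.
- c3: BR = A, leader payoff 3.
Player II's induced payoffs are -9, 1, 3, so Player II commits to c3. Subgame-perfect outcome: (A, c3) with payoffs (2, 3).
Under simultaneous play:
Player 1's best replies: c1→D; c2→D; c3→A.
Player II's best replies: A→c1; B→c3; C→c3; D→c2.
Only (D, c2) has each player best-responding; Nash payoffs (8, 1).
Player 1 earns 2 sequentially versus 8 at the Nash outcome: worse off.

worse off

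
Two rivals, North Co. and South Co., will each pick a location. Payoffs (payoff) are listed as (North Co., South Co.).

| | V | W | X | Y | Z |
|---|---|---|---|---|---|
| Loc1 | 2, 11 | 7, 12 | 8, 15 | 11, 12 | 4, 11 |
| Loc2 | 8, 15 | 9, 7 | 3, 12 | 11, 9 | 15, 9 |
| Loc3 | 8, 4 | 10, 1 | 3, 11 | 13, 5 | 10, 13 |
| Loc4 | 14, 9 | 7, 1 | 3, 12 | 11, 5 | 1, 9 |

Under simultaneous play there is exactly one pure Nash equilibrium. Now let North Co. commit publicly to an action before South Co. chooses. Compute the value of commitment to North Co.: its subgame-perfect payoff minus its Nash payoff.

Work backward from South Co.'s decision.
- Loc1 → South Co. plays X (best of 11, 12, 15, 12, 11); North Co. gets 8.
- Loc2 → South Co. plays V (best of 15, 7, 12, 9, 9); North Co. gets 8.
- Loc3 → South Co. plays Z (best of 4, 1, 11, 5, 13); North Co. gets 10.
- Loc4 → South Co. plays X (best of 9, 1, 12, 5, 9); North Co. gets 3.
North Co.'s induced payoffs are 8, 8, 10, 3, so North Co. commits to Loc3. Subgame-perfect outcome: (Loc3, Z) with payoffs (10, 13).
Now find the simultaneous Nash equilibrium.
North Co.'s best replies: V→Loc4; W→Loc3; X→Loc1; Y→Loc3; Z→Loc2.
South Co.'s best replies: Loc1→X; Loc2→V; Loc3→Z; Loc4→X.
The unique mutual best reply is (Loc1, X), giving (8, 15).
North Co.'s commitment gain: 10 − 8 = 2.

2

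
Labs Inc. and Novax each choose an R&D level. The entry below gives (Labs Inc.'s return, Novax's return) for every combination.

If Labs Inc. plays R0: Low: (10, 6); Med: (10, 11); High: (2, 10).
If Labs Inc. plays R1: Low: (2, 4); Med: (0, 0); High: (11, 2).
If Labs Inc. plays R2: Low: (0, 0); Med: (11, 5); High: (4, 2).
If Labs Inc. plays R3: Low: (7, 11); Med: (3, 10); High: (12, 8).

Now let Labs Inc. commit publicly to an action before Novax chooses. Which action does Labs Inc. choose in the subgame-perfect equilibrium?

Work backward from Novax's decision.
- R0: Novax compares 6, 11, 10 and picks Med; Labs Inc. would get 10.
- R1: Novax compares 4, 0, 2 and picks Low; Labs Inc. would get 2.
- R2: Novax compares 0, 5, 2 and picks Med; Labs Inc. would get 11.
- R3: Novax compares 11, 10, 8 and picks Low; Labs Inc. would get 7.
Maximizing over 10, 2, 11, 7, Labs Inc. chooses R2. Subgame-perfect outcome: (R2, Med) with payoffs (11, 5).

R2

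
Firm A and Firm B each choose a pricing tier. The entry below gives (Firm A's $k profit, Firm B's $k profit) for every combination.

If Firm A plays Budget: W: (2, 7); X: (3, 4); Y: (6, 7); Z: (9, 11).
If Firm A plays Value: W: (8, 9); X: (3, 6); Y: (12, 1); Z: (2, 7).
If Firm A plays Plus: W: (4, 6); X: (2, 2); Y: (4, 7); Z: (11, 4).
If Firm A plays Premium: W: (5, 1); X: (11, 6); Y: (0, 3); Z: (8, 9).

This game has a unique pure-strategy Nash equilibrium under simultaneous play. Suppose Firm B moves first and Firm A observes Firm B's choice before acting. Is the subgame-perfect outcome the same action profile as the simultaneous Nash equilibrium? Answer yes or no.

yes

Backward induction with Firm B moving first.
- W → Firm A plays Value (best of 2, 8, 4, 5); Firm B gets 9.
- X → Firm A plays Premium (best of 3, 3, 2, 11); Firm B gets 6.
- Y → Firm A plays Value (best of 6, 12, 4, 0); Firm B gets 1.
- Z → Firm A plays Plus (best of 9, 2, 11, 8); Firm B gets 4.
Maximizing over 9, 6, 1, 4, Firm B chooses W. Subgame-perfect outcome: (Value, W) with payoffs (8, 9).
Under simultaneous play:
Firm A's best replies: W→Value; X→Premium; Y→Value; Z→Plus.
Firm B's best replies: Budget→Z; Value→W; Plus→Y; Premium→Z.
Only (Value, W) has each player best-responding; Nash payoffs (8, 9).
Sequential outcome (Value, W) coincides with the Nash profile (Value, W).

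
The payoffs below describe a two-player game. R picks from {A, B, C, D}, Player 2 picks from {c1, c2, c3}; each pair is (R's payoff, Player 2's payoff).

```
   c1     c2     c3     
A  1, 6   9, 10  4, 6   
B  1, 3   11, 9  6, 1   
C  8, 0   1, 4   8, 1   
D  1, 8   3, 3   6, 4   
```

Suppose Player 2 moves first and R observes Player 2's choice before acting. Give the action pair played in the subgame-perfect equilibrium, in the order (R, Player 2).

Work backward from R's decision.
- c1: BR = C, leader payoff 0.
- c2: BR = B, leader payoff 9.
- c3: BR = C, leader payoff 1.
Maximizing over 0, 9, 1, Player 2 chooses c2. Subgame-perfect outcome: (B, c2) with payoffs (11, 9).

(B, c2)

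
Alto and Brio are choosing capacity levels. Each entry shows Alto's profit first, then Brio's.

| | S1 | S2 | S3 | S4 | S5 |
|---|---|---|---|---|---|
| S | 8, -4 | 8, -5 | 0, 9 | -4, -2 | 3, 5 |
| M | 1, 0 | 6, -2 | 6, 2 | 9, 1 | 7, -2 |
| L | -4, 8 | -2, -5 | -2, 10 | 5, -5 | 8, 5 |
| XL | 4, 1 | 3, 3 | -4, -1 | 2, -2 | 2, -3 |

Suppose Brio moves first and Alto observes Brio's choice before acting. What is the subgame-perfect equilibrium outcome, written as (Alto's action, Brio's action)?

(L, S5)

Alto best-responds to each possible Brio move:
- S1: Alto compares 8, 1, -4, 4 and picks S; Brio would get -4.
- S2: Alto compares 8, 6, -2, 3 and picks S; Brio would get -5.
- S3: Alto compares 0, 6, -2, -4 and picks M; Brio would get 2.
- S4: Alto compares -4, 9, 5, 2 and picks M; Brio would get 1.
- S5: Alto compares 3, 7, 8, 2 and picks L; Brio would get 5.
Maximizing over -4, -5, 2, 1, 5, Brio chooses S5. Subgame-perfect outcome: (L, S5) with payoffs (8, 5).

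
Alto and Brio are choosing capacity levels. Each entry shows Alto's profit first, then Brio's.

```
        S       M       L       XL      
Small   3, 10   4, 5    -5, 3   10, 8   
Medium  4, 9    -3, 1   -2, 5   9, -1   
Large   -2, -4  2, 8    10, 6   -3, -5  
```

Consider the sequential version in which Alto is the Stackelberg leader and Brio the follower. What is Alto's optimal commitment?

Medium

Brio best-responds to each possible Alto move:
- Small → Brio plays S (best of 10, 5, 3, 8); Alto gets 3.
- Medium → Brio plays S (best of 9, 1, 5, -1); Alto gets 4.
- Large → Brio plays M (best of -4, 8, 6, -5); Alto gets 2.
Alto's induced payoffs are 3, 4, 2, so Alto commits to Medium. Subgame-perfect outcome: (Medium, S) with payoffs (4, 9).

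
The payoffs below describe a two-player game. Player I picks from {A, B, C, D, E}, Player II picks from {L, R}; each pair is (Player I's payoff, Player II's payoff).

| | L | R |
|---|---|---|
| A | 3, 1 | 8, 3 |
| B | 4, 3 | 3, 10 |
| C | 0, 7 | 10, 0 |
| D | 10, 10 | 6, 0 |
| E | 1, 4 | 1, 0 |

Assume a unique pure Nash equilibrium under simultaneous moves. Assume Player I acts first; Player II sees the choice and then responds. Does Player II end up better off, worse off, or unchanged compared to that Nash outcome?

unchanged

Backward induction with Player I moving first.
- A → Player II plays R (best of 1, 3); Player I gets 8.
- B → Player II plays R (best of 3, 10); Player I gets 3.
- C → Player II plays L (best of 7, 0); Player I gets 0.
- D → Player II plays L (best of 10, 0); Player I gets 10.
- E → Player II plays L (best of 4, 0); Player I gets 1.
Player I's induced payoffs are 8, 3, 0, 10, 1, so Player I commits to D. Subgame-perfect outcome: (D, L) with payoffs (10, 10).
Under simultaneous play:
Player I's best replies: L→D; R→C.
Player II's best replies: A→R; B→R; C→L; D→L; E→L.
Only (D, L) has each player best-responding; Nash payoffs (10, 10).
Player II earns 10 sequentially versus 10 at the Nash outcome: unchanged.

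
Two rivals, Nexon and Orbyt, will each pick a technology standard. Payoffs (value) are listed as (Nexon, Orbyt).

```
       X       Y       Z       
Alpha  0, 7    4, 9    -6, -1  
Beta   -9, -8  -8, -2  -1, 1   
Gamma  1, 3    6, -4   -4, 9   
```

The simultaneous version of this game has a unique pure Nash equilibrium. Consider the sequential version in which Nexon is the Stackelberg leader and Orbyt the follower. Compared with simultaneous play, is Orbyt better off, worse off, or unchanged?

Orbyt best-responds to each possible Nexon move:
- Alpha: BR = Y, leader payoff 4.
- Beta: BR = Z, leader payoff -1.
- Gamma: BR = Z, leader payoff -4.
Maximizing over 4, -1, -4, Nexon chooses Alpha. Subgame-perfect outcome: (Alpha, Y) with payoffs (4, 9).
Now find the simultaneous Nash equilibrium.
Nexon's best replies: X→Gamma; Y→Gamma; Z→Beta.
Orbyt's best replies: Alpha→Y; Beta→Z; Gamma→Z.
The unique mutual best reply is (Beta, Z), giving (-1, 1).
Orbyt earns 9 sequentially versus 1 at the Nash outcome: better off.

better off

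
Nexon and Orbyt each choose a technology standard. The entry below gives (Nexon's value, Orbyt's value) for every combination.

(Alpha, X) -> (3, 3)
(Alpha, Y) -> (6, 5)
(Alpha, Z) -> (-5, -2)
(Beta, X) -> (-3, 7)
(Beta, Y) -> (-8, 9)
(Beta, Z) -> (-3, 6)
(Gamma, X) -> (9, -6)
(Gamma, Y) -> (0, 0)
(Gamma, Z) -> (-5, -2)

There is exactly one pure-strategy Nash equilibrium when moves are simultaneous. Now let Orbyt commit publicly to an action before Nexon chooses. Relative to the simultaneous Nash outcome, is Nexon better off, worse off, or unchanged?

worse off

Solve by backward induction (Orbyt leads).
- X → Nexon plays Gamma (best of 3, -3, 9); Orbyt gets -6.
- Y → Nexon plays Alpha (best of 6, -8, 0); Orbyt gets 5.
- Z → Nexon plays Beta (best of -5, -3, -5); Orbyt gets 6.
Among -6, 5, 6, the best is 6 at Z. Subgame-perfect outcome: (Beta, Z) with payoffs (-3, 6).
Now find the simultaneous Nash equilibrium.
Nexon's best replies: X→Gamma; Y→Alpha; Z→Beta.
Orbyt's best replies: Alpha→Y; Beta→Y; Gamma→Y.
The unique mutual best reply is (Alpha, Y), giving (6, 5).
Nexon earns -3 sequentially versus 6 at the Nash outcome: worse off.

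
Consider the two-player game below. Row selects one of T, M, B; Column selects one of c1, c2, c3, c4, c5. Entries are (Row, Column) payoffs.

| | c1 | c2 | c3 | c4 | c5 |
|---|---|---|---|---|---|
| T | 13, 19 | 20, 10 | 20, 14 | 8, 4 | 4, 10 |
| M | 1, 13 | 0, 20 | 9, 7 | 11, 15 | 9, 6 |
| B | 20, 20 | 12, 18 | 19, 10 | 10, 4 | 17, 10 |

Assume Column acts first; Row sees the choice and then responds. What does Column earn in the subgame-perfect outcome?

Work backward from Row's decision.
- c1 → Row plays B (best of 13, 1, 20); Column gets 20.
- c2 → Row plays T (best of 20, 0, 12); Column gets 10.
- c3 → Row plays T (best of 20, 9, 19); Column gets 14.
- c4 → Row plays M (best of 8, 11, 10); Column gets 15.
- c5 → Row plays B (best of 4, 9, 17); Column gets 10.
Among 20, 10, 14, 15, 10, the best is 20 at c1. Subgame-perfect outcome: (B, c1) with payoffs (20, 20).

20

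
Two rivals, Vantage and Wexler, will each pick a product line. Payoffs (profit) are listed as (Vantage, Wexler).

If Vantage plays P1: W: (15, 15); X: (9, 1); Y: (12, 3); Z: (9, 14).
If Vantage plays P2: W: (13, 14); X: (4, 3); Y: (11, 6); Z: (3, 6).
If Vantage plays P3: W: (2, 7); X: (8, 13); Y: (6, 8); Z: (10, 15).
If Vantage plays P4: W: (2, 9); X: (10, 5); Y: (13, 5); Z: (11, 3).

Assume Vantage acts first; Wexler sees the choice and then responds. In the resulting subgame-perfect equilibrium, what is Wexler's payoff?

Backward induction with Vantage moving first.
- P1 → Wexler plays W (best of 15, 1, 3, 14); Vantage gets 15.
- P2 → Wexler plays W (best of 14, 3, 6, 6); Vantage gets 13.
- P3 → Wexler plays Z (best of 7, 13, 8, 15); Vantage gets 10.
- P4 → Wexler plays W (best of 9, 5, 5, 3); Vantage gets 2.
Vantage's induced payoffs are 15, 13, 10, 2, so Vantage commits to P1. Subgame-perfect outcome: (P1, W) with payoffs (15, 15).

15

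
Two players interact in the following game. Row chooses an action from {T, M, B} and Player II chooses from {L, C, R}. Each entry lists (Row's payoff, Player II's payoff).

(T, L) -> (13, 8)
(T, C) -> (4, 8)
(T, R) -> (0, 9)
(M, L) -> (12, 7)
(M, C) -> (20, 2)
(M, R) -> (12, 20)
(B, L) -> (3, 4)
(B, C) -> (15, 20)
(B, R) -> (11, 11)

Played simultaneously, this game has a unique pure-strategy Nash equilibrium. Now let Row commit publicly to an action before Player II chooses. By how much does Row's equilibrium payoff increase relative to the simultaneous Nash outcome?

Solve by backward induction (Row leads).
- T: BR = R, leader payoff 0.
- M: BR = R, leader payoff 12.
- B: BR = C, leader payoff 15.
Row's induced payoffs are 0, 12, 15, so Row commits to B. Subgame-perfect outcome: (B, C) with payoffs (15, 20).
For the simultaneous game, intersect best replies.
Row's best replies: L→T; C→M; R→M.
Player II's best replies: T→R; M→R; B→C.
The unique mutual best reply is (M, R), giving (12, 20).
Row's commitment gain: 15 − 12 = 3.

3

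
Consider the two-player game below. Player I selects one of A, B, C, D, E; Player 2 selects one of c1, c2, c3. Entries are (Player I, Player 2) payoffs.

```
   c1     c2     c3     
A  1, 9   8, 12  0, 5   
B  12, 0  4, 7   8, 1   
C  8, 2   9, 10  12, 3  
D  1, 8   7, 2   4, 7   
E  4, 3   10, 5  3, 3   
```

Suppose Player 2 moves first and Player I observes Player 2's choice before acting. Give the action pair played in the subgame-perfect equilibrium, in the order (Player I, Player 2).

(E, c2)

Player I best-responds to each possible Player 2 move:
- c1: Player I compares 1, 12, 8, 1, 4 and picks B; Player 2 would get 0.
- c2: Player I compares 8, 4, 9, 7, 10 and picks E; Player 2 would get 5.
- c3: Player I compares 0, 8, 12, 4, 3 and picks C; Player 2 would get 3.
Player 2's induced payoffs are 0, 5, 3, so Player 2 commits to c2. Subgame-perfect outcome: (E, c2) with payoffs (10, 5).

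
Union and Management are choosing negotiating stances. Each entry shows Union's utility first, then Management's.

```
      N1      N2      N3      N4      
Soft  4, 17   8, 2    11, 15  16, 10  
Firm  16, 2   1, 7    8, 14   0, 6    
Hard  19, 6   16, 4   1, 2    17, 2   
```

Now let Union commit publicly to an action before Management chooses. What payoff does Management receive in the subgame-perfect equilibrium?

6

Management best-responds to each possible Union move:
- Soft: BR = N1, leader payoff 4.
- Firm: BR = N3, leader payoff 8.
- Hard: BR = N1, leader payoff 19.
Maximizing over 4, 8, 19, Union chooses Hard. Subgame-perfect outcome: (Hard, N1) with payoffs (19, 6).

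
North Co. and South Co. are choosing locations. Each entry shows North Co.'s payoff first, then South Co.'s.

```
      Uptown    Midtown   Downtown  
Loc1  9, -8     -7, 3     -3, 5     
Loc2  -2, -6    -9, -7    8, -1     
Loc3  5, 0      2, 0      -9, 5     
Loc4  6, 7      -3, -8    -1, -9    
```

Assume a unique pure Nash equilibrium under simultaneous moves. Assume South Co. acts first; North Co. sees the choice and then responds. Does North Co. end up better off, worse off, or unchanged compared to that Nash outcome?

Solve by backward induction (South Co. leads).
- Uptown: North Co. compares 9, -2, 5, 6 and picks Loc1; South Co. would get -8.
- Midtown: North Co. compares -7, -9, 2, -3 and picks Loc3; South Co. would get 0.
- Downtown: North Co. compares -3, 8, -9, -1 and picks Loc2; South Co. would get -1.
Among -8, 0, -1, the best is 0 at Midtown. Subgame-perfect outcome: (Loc3, Midtown) with payoffs (2, 0).
For the simultaneous game, intersect best replies.
North Co.'s best replies: Uptown→Loc1; Midtown→Loc3; Downtown→Loc2.
South Co.'s best replies: Loc1→Downtown; Loc2→Downtown; Loc3→Downtown; Loc4→Uptown.
The unique mutual best reply is (Loc2, Downtown), giving (8, -1).
North Co. earns 2 sequentially versus 8 at the Nash outcome: worse off.

worse off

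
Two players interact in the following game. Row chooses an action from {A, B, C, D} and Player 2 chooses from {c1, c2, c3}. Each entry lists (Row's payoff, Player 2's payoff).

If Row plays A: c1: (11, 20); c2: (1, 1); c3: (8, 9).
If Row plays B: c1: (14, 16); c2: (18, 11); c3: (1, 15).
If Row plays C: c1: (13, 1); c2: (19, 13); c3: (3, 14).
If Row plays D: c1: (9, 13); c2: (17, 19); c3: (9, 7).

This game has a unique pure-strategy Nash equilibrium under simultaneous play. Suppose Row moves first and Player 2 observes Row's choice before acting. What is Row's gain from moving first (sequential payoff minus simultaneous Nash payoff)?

Solve by backward induction (Row leads).
- A → Player 2 plays c1 (best of 20, 1, 9); Row gets 11.
- B → Player 2 plays c1 (best of 16, 11, 15); Row gets 14.
- C → Player 2 plays c3 (best of 1, 13, 14); Row gets 3.
- D → Player 2 plays c2 (best of 13, 19, 7); Row gets 17.
Maximizing over 11, 14, 3, 17, Row chooses D. Subgame-perfect outcome: (D, c2) with payoffs (17, 19).
Now find the simultaneous Nash equilibrium.
Row's best replies: c1→B; c2→C; c3→D.
Player 2's best replies: A→c1; B→c1; C→c3; D→c2.
Only (B, c1) has each player best-responding; Nash payoffs (14, 16).
Row's commitment gain: 17 − 14 = 3.

3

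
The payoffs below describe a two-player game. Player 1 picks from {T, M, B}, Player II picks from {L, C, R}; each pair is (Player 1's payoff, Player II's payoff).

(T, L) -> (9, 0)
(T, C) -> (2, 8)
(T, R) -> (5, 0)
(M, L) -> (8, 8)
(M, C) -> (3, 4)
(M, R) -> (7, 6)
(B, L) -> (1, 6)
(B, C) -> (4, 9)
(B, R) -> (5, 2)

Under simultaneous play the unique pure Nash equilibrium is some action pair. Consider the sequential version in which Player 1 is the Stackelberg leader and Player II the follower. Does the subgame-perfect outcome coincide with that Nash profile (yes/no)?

no

Work backward from Player II's decision.
- T: Player II compares 0, 8, 0 and picks C; Player 1 would get 2.
- M: Player II compares 8, 4, 6 and picks L; Player 1 would get 8.
- B: Player II compares 6, 9, 2 and picks C; Player 1 would get 4.
Among 2, 8, 4, the best is 8 at M. Subgame-perfect outcome: (M, L) with payoffs (8, 8).
Now find the simultaneous Nash equilibrium.
Player 1's best replies: L→T; C→B; R→M.
Player II's best replies: T→C; M→L; B→C.
Only (B, C) has each player best-responding; Nash payoffs (4, 9).
Sequential outcome (M, L) differs from the Nash profile (B, C).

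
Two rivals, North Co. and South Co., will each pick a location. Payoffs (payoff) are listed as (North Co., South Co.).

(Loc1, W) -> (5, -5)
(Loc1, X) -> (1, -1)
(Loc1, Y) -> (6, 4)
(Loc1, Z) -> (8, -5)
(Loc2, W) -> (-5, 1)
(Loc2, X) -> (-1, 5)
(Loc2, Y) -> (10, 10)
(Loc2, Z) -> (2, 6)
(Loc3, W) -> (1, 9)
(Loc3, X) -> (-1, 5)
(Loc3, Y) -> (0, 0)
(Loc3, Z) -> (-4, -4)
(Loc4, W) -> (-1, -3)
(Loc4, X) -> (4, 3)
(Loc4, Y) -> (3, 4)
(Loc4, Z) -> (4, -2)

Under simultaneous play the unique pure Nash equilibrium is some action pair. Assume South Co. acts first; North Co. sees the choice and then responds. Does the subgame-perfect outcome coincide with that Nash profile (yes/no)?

yes

Backward induction with South Co. moving first.
- W: North Co. compares 5, -5, 1, -1 and picks Loc1; South Co. would get -5.
- X: North Co. compares 1, -1, -1, 4 and picks Loc4; South Co. would get 3.
- Y: North Co. compares 6, 10, 0, 3 and picks Loc2; South Co. would get 10.
- Z: North Co. compares 8, 2, -4, 4 and picks Loc1; South Co. would get -5.
South Co.'s induced payoffs are -5, 3, 10, -5, so South Co. commits to Y. Subgame-perfect outcome: (Loc2, Y) with payoffs (10, 10).
Under simultaneous play:
North Co.'s best replies: W→Loc1; X→Loc4; Y→Loc2; Z→Loc1.
South Co.'s best replies: Loc1→Y; Loc2→Y; Loc3→W; Loc4→Y.
The unique mutual best reply is (Loc2, Y), giving (10, 10).
Sequential outcome (Loc2, Y) coincides with the Nash profile (Loc2, Y).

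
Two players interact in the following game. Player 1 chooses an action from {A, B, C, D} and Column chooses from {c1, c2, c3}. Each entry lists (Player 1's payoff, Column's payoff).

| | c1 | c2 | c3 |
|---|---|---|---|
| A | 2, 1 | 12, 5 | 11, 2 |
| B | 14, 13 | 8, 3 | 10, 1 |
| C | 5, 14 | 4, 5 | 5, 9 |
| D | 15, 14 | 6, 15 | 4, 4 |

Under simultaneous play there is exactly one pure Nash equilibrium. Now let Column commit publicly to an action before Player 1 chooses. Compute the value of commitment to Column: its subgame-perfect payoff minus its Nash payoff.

9

Backward induction with Column moving first.
- c1 → Player 1 plays D (best of 2, 14, 5, 15); Column gets 14.
- c2 → Player 1 plays A (best of 12, 8, 4, 6); Column gets 5.
- c3 → Player 1 plays A (best of 11, 10, 5, 4); Column gets 2.
Among 14, 5, 2, the best is 14 at c1. Subgame-perfect outcome: (D, c1) with payoffs (15, 14).
For the simultaneous game, intersect best replies.
Player 1's best replies: c1→D; c2→A; c3→A.
Column's best replies: A→c2; B→c1; C→c1; D→c2.
Only (A, c2) has each player best-responding; Nash payoffs (12, 5).
Column's commitment gain: 14 − 5 = 9.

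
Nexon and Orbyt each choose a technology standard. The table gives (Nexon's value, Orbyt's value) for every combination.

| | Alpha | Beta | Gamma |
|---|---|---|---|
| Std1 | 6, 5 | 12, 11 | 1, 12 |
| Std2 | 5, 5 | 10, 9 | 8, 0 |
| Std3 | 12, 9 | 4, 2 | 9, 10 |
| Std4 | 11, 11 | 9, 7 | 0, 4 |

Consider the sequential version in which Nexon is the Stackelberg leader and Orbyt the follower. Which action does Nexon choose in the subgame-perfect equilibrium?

Std4

Backward induction with Nexon moving first.
- Std1: Orbyt compares 5, 11, 12 and picks Gamma; Nexon would get 1.
- Std2: Orbyt compares 5, 9, 0 and picks Beta; Nexon would get 10.
- Std3: Orbyt compares 9, 2, 10 and picks Gamma; Nexon would get 9.
- Std4: Orbyt compares 11, 7, 4 and picks Alpha; Nexon would get 11.
Nexon's induced payoffs are 1, 10, 9, 11, so Nexon commits to Std4. Subgame-perfect outcome: (Std4, Alpha) with payoffs (11, 11).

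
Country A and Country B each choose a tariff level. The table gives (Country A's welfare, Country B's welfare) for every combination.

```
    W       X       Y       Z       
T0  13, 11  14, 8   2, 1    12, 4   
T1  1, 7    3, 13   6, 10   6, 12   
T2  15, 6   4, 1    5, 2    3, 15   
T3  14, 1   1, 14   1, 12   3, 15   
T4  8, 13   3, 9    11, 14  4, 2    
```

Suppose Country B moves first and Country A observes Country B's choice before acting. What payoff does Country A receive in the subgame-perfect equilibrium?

Backward induction with Country B moving first.
- W → Country A plays T2 (best of 13, 1, 15, 14, 8); Country B gets 6.
- X → Country A plays T0 (best of 14, 3, 4, 1, 3); Country B gets 8.
- Y → Country A plays T4 (best of 2, 6, 5, 1, 11); Country B gets 14.
- Z → Country A plays T0 (best of 12, 6, 3, 3, 4); Country B gets 4.
Maximizing over 6, 8, 14, 4, Country B chooses Y. Subgame-perfect outcome: (T4, Y) with payoffs (11, 14).

11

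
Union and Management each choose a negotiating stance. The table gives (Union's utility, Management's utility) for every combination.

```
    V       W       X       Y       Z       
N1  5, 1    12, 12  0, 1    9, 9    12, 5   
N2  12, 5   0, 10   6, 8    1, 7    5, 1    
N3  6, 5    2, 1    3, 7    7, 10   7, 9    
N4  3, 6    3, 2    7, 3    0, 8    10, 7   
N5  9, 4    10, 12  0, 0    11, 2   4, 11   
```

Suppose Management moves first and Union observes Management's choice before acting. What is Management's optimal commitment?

W

Work backward from Union's decision.
- V → Union plays N2 (best of 5, 12, 6, 3, 9); Management gets 5.
- W → Union plays N1 (best of 12, 0, 2, 3, 10); Management gets 12.
- X → Union plays N4 (best of 0, 6, 3, 7, 0); Management gets 3.
- Y → Union plays N5 (best of 9, 1, 7, 0, 11); Management gets 2.
- Z → Union plays N1 (best of 12, 5, 7, 10, 4); Management gets 5.
Management's induced payoffs are 5, 12, 3, 2, 5, so Management commits to W. Subgame-perfect outcome: (N1, W) with payoffs (12, 12).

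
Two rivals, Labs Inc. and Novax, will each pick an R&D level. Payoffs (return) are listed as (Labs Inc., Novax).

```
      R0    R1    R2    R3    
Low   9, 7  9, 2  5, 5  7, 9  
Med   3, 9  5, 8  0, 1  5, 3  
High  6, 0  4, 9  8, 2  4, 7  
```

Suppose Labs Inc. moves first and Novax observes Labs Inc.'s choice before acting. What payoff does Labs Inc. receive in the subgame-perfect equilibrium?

7

Work backward from Novax's decision.
- Low: BR = R3, leader payoff 7.
- Med: BR = R0, leader payoff 3.
- High: BR = R1, leader payoff 4.
Among 7, 3, 4, the best is 7 at Low. Subgame-perfect outcome: (Low, R3) with payoffs (7, 9).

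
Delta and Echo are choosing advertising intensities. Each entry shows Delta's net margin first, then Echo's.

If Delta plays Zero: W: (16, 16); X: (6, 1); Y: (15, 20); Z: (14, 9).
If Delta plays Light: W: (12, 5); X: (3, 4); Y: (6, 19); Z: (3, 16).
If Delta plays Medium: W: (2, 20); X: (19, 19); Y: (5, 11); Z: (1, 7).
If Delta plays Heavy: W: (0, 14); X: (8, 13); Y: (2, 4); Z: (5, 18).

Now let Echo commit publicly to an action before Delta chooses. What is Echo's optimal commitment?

Y

Work backward from Delta's decision.
- W: Delta compares 16, 12, 2, 0 and picks Zero; Echo would get 16.
- X: Delta compares 6, 3, 19, 8 and picks Medium; Echo would get 19.
- Y: Delta compares 15, 6, 5, 2 and picks Zero; Echo would get 20.
- Z: Delta compares 14, 3, 1, 5 and picks Zero; Echo would get 9.
Among 16, 19, 20, 9, the best is 20 at Y. Subgame-perfect outcome: (Zero, Y) with payoffs (15, 20).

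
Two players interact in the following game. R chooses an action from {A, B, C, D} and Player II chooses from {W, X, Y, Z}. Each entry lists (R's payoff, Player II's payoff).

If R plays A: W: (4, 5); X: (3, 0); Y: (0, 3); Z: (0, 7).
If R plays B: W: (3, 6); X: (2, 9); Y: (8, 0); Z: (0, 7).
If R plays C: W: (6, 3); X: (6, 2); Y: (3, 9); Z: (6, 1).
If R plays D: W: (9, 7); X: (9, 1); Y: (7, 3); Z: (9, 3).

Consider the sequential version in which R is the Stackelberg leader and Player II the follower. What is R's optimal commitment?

D

Work backward from Player II's decision.
- A → Player II plays Z (best of 5, 0, 3, 7); R gets 0.
- B → Player II plays X (best of 6, 9, 0, 7); R gets 2.
- C → Player II plays Y (best of 3, 2, 9, 1); R gets 3.
- D → Player II plays W (best of 7, 1, 3, 3); R gets 9.
R's induced payoffs are 0, 2, 3, 9, so R commits to D. Subgame-perfect outcome: (D, W) with payoffs (9, 7).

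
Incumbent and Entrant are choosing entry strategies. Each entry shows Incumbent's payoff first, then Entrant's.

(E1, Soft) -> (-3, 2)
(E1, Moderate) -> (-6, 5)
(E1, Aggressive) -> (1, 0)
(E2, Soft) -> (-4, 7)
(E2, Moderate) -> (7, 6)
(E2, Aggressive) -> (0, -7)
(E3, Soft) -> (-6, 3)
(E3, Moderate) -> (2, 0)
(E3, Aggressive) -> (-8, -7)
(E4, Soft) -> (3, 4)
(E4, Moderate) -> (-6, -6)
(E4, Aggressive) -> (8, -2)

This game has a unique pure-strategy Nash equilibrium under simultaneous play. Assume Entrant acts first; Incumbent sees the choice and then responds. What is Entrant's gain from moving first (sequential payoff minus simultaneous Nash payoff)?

2

Backward induction with Entrant moving first.
- Soft: BR = E4, leader payoff 4.
- Moderate: BR = E2, leader payoff 6.
- Aggressive: BR = E4, leader payoff -2.
Among 4, 6, -2, the best is 6 at Moderate. Subgame-perfect outcome: (E2, Moderate) with payoffs (7, 6).
For the simultaneous game, intersect best replies.
Incumbent's best replies: Soft→E4; Moderate→E2; Aggressive→E4.
Entrant's best replies: E1→Moderate; E2→Soft; E3→Soft; E4→Soft.
Only (E4, Soft) has each player best-responding; Nash payoffs (3, 4).
Entrant's commitment gain: 6 − 4 = 2.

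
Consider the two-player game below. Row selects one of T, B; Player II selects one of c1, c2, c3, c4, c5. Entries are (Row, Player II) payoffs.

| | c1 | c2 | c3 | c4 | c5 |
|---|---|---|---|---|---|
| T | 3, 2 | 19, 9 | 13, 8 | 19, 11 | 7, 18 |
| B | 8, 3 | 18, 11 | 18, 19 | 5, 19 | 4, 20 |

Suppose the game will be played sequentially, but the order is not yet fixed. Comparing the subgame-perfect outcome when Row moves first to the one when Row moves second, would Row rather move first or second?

If Row leads: Player II's best replies are T→c5, B→c5; Row's induced payoffs 7, 4; outcome (T, c5), payoffs (7, 18).
If Player II leads: Row's best replies are c1→B, c2→T, c3→B, c4→T, c5→T; Player II's induced payoffs 3, 9, 19, 11, 18; outcome (B, c3), payoffs (18, 19).
Row gets 7 moving first and 18 moving second, so Row prefers to move second.

second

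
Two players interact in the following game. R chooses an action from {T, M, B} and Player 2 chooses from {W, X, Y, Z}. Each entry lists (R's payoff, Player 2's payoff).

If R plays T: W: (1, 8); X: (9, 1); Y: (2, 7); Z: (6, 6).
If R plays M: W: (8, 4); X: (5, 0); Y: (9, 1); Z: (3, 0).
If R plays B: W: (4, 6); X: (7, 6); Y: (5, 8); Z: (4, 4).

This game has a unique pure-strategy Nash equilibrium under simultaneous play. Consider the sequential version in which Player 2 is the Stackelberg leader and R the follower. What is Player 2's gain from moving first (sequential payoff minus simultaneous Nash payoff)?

2

Work backward from R's decision.
- W: R compares 1, 8, 4 and picks M; Player 2 would get 4.
- X: R compares 9, 5, 7 and picks T; Player 2 would get 1.
- Y: R compares 2, 9, 5 and picks M; Player 2 would get 1.
- Z: R compares 6, 3, 4 and picks T; Player 2 would get 6.
Maximizing over 4, 1, 1, 6, Player 2 chooses Z. Subgame-perfect outcome: (T, Z) with payoffs (6, 6).
For the simultaneous game, intersect best replies.
R's best replies: W→M; X→T; Y→M; Z→T.
Player 2's best replies: T→W; M→W; B→Y.
The unique mutual best reply is (M, W), giving (8, 4).
Player 2's commitment gain: 6 − 4 = 2.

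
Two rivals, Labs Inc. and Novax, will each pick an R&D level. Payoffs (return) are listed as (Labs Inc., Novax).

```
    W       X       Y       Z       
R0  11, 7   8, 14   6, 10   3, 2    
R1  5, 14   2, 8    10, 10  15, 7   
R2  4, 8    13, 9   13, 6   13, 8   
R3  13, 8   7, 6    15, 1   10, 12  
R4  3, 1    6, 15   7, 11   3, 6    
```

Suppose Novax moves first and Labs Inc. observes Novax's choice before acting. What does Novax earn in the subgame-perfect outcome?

9

Work backward from Labs Inc.'s decision.
- W: Labs Inc. compares 11, 5, 4, 13, 3 and picks R3; Novax would get 8.
- X: Labs Inc. compares 8, 2, 13, 7, 6 and picks R2; Novax would get 9.
- Y: Labs Inc. compares 6, 10, 13, 15, 7 and picks R3; Novax would get 1.
- Z: Labs Inc. compares 3, 15, 13, 10, 3 and picks R1; Novax would get 7.
Among 8, 9, 1, 7, the best is 9 at X. Subgame-perfect outcome: (R2, X) with payoffs (13, 9).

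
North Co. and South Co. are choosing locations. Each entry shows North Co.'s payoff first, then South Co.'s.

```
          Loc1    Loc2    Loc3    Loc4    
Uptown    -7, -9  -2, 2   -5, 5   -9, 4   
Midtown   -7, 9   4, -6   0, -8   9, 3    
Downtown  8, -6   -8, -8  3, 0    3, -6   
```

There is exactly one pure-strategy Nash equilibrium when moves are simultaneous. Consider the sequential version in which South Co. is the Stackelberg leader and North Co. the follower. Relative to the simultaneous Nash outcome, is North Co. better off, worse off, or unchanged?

Solve by backward induction (South Co. leads).
- Loc1: BR = Downtown, leader payoff -6.
- Loc2: BR = Midtown, leader payoff -6.
- Loc3: BR = Downtown, leader payoff 0.
- Loc4: BR = Midtown, leader payoff 3.
Maximizing over -6, -6, 0, 3, South Co. chooses Loc4. Subgame-perfect outcome: (Midtown, Loc4) with payoffs (9, 3).
Now find the simultaneous Nash equilibrium.
North Co.'s best replies: Loc1→Downtown; Loc2→Midtown; Loc3→Downtown; Loc4→Midtown.
South Co.'s best replies: Uptown→Loc3; Midtown→Loc1; Downtown→Loc3.
The unique mutual best reply is (Downtown, Loc3), giving (3, 0).
North Co. earns 9 sequentially versus 3 at the Nash outcome: better off.

better off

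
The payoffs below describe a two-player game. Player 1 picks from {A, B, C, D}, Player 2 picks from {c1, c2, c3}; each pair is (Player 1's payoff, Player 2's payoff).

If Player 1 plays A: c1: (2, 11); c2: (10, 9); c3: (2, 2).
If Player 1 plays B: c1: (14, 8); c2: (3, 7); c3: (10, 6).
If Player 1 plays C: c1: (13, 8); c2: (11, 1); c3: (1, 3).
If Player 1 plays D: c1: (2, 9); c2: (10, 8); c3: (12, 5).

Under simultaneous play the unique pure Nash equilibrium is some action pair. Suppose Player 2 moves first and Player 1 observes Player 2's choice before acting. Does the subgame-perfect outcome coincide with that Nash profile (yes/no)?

yes

Player 1 best-responds to each possible Player 2 move:
- c1: BR = B, leader payoff 8.
- c2: BR = C, leader payoff 1.
- c3: BR = D, leader payoff 5.
Player 2's induced payoffs are 8, 1, 5, so Player 2 commits to c1. Subgame-perfect outcome: (B, c1) with payoffs (14, 8).
Now find the simultaneous Nash equilibrium.
Player 1's best replies: c1→B; c2→C; c3→D.
Player 2's best replies: A→c1; B→c1; C→c1; D→c1.
Only (B, c1) has each player best-responding; Nash payoffs (14, 8).
Sequential outcome (B, c1) coincides with the Nash profile (B, c1).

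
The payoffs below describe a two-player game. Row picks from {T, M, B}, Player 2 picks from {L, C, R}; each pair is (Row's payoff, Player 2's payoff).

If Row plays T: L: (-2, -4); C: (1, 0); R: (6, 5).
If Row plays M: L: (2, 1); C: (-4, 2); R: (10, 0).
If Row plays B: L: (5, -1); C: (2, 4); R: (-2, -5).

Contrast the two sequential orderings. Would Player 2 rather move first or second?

second

If Row leads: Player 2's best replies are T→R, M→C, B→C; Row's induced payoffs 6, -4, 2; outcome (T, R), payoffs (6, 5).
If Player 2 leads: Row's best replies are L→B, C→B, R→M; Player 2's induced payoffs -1, 4, 0; outcome (B, C), payoffs (2, 4).
Player 2 gets 4 moving first and 5 moving second, so Player 2 prefers to move second.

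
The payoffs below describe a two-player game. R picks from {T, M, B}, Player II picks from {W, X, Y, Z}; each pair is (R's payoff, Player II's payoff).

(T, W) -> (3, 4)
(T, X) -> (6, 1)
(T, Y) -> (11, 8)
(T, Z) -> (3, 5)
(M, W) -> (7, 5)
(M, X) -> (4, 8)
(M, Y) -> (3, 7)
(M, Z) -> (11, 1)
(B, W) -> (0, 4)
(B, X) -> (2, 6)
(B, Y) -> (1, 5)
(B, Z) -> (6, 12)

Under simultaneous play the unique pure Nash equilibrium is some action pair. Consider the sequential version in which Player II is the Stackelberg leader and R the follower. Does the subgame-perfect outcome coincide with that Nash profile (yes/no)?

yes

Work backward from R's decision.
- W: R compares 3, 7, 0 and picks M; Player II would get 5.
- X: R compares 6, 4, 2 and picks T; Player II would get 1.
- Y: R compares 11, 3, 1 and picks T; Player II would get 8.
- Z: R compares 3, 11, 6 and picks M; Player II would get 1.
Among 5, 1, 8, 1, the best is 8 at Y. Subgame-perfect outcome: (T, Y) with payoffs (11, 8).
For the simultaneous game, intersect best replies.
R's best replies: W→M; X→T; Y→T; Z→M.
Player II's best replies: T→Y; M→X; B→Z.
Only (T, Y) has each player best-responding; Nash payoffs (11, 8).
Sequential outcome (T, Y) coincides with the Nash profile (T, Y).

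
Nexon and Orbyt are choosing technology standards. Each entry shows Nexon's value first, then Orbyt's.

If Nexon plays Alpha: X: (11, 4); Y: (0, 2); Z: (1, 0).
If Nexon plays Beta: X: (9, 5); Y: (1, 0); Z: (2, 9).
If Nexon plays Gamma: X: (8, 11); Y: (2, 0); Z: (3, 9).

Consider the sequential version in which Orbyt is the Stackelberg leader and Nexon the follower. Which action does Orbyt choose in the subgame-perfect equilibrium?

Nexon best-responds to each possible Orbyt move:
- X: Nexon compares 11, 9, 8 and picks Alpha; Orbyt would get 4.
- Y: Nexon compares 0, 1, 2 and picks Gamma; Orbyt would get 0.
- Z: Nexon compares 1, 2, 3 and picks Gamma; Orbyt would get 9.
Orbyt's induced payoffs are 4, 0, 9, so Orbyt commits to Z. Subgame-perfect outcome: (Gamma, Z) with payoffs (3, 9).

Z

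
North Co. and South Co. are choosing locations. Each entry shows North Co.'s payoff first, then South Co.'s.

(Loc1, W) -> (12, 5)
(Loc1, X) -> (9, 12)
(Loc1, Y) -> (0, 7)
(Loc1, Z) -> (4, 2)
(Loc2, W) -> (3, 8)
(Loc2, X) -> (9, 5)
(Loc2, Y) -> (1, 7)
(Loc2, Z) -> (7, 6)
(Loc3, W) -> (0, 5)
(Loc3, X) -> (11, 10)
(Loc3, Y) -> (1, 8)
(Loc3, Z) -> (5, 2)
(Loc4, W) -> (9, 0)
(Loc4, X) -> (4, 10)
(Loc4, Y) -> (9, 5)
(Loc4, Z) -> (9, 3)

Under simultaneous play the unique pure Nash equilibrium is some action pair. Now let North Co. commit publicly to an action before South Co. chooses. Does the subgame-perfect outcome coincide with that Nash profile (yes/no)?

yes

Backward induction with North Co. moving first.
- Loc1 → South Co. plays X (best of 5, 12, 7, 2); North Co. gets 9.
- Loc2 → South Co. plays W (best of 8, 5, 7, 6); North Co. gets 3.
- Loc3 → South Co. plays X (best of 5, 10, 8, 2); North Co. gets 11.
- Loc4 → South Co. plays X (best of 0, 10, 5, 3); North Co. gets 4.
North Co.'s induced payoffs are 9, 3, 11, 4, so North Co. commits to Loc3. Subgame-perfect outcome: (Loc3, X) with payoffs (11, 10).
For the simultaneous game, intersect best replies.
North Co.'s best replies: W→Loc1; X→Loc3; Y→Loc4; Z→Loc4.
South Co.'s best replies: Loc1→X; Loc2→W; Loc3→X; Loc4→X.
The unique mutual best reply is (Loc3, X), giving (11, 10).
Sequential outcome (Loc3, X) coincides with the Nash profile (Loc3, X).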